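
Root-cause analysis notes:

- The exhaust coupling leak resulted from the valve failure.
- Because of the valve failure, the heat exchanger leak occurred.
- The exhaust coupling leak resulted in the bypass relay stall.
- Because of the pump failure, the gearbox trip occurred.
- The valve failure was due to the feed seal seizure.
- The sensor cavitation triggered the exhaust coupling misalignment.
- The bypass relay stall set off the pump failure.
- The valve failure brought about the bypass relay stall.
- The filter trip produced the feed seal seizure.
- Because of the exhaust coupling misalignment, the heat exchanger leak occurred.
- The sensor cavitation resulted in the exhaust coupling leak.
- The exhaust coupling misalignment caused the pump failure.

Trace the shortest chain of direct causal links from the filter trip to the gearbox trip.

the filter trip → the feed seal seizure → the valve failure → the bypass relay stall → the pump failure → the gearbox trip

the filter trip → the feed seal seizure
the feed seal seizure → the valve failure
the valve failure → the bypass relay stall
the bypass relay stall → the pump failure
the pump failure → the gearbox trip
Length: 5 steps.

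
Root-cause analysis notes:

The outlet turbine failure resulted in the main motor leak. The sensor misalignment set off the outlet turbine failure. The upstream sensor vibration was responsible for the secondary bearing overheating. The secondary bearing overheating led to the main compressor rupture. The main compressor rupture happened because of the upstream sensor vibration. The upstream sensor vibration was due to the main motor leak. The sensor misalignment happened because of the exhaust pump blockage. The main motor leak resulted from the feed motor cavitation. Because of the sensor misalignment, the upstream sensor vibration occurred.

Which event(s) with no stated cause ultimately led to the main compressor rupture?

Tracing upstream from the main compressor rupture: the main compressor rupture ← the upstream sensor vibration ← the sensor misalignment ← the exhaust pump blockage.
A separate upstream branch: the main compressor rupture ← the upstream sensor vibration ← the main motor leak ← the feed motor cavitation.
Each of those chain origins has no stated cause.

the exhaust pump blockage, the feed motor cavitation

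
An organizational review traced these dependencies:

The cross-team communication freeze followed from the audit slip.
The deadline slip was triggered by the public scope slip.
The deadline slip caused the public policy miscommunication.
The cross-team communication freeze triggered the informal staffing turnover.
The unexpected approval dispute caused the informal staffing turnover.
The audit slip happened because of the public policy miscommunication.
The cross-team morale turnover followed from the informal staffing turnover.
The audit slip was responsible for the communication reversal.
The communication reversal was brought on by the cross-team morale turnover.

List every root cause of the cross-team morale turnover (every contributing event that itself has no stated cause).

Tracing upstream from the cross-team morale turnover: the cross-team morale turnover ← the informal staffing turnover ← the cross-team communication freeze ← the audit slip ← the public policy miscommunication ← the deadline slip ← the public scope slip.
A separate upstream branch: the cross-team morale turnover ← the informal staffing turnover ← the unexpected approval dispute.
Each of those chain origins has no stated cause.

the public scope slip, the unexpected approval dispute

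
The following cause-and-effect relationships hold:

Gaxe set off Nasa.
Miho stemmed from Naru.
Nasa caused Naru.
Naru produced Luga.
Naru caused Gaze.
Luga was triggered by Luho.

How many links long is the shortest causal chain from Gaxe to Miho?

3

Shortest chain: Gaxe → Nasa → Naru → Miho.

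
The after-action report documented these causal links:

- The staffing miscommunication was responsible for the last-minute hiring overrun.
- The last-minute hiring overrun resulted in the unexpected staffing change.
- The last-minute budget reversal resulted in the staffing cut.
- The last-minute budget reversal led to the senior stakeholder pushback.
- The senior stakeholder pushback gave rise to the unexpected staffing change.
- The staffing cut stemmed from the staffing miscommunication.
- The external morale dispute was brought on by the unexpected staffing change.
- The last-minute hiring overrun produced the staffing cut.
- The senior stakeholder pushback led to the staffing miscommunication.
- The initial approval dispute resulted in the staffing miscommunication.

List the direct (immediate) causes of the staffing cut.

the last-minute budget reversal, the last-minute hiring overrun, the staffing miscommunication

Upstream contributors include the senior stakeholder pushback, the initial approval dispute, but only the last-minute budget reversal, the last-minute hiring overrun, the staffing miscommunication feed directly into the staffing cut.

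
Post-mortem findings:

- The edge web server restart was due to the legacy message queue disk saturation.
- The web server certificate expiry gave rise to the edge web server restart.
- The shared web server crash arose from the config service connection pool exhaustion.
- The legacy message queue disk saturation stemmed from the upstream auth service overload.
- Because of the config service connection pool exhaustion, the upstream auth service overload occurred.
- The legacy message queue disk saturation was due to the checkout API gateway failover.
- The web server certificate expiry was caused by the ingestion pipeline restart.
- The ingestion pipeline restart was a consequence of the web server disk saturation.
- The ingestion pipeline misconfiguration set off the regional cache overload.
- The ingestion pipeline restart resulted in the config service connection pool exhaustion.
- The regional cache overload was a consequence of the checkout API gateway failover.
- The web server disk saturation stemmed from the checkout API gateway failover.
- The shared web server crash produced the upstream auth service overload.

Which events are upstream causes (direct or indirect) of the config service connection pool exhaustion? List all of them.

the checkout API gateway failover, the ingestion pipeline restart, the web server disk saturation

Immediate cause of the config service connection pool exhaustion: the ingestion pipeline restart.
Further upstream: the checkout API gateway failover, the web server disk saturation.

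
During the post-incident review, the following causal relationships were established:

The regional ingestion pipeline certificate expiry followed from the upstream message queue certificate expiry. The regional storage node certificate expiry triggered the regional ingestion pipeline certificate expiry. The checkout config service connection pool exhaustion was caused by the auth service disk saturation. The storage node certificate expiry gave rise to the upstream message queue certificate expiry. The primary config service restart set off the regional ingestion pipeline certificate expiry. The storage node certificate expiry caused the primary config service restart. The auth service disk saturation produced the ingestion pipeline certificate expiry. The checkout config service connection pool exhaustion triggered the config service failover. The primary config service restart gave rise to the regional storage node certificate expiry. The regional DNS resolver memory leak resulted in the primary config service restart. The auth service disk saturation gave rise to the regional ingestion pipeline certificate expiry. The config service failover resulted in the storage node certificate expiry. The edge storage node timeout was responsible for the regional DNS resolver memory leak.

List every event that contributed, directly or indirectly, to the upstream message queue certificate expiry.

the auth service disk saturation, the checkout config service connection pool exhaustion, the config service failover, the storage node certificate expiry

Immediate cause of the upstream message queue certificate expiry: the storage node certificate expiry.
Further upstream: the auth service disk saturation, the checkout config service connection pool exhaustion, the config service failover.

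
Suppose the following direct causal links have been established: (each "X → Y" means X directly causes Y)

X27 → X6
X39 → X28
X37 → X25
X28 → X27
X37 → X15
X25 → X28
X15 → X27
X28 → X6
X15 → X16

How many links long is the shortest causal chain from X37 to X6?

3

Shortest chain: X37 → X25 → X28 → X6.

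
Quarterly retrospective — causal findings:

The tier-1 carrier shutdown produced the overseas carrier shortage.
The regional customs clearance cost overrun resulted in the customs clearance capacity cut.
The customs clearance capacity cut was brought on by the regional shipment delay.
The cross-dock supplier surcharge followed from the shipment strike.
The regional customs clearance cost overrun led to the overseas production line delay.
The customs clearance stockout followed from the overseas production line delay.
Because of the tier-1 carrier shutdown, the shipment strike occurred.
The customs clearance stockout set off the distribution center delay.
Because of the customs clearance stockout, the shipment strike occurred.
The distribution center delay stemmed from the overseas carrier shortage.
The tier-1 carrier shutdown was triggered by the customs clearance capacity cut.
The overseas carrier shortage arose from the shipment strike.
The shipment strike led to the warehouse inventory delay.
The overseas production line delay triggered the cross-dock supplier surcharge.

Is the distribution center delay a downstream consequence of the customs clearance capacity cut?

There is a causal chain: the customs clearance capacity cut → the tier-1 carrier shutdown → the overseas carrier shortage → the distribution center delay.

Yes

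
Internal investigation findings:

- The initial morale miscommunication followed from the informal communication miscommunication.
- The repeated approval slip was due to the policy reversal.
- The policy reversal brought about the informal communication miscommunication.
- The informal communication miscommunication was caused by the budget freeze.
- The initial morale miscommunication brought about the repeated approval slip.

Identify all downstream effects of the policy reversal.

the informal communication miscommunication, the initial morale miscommunication, the repeated approval slip

Direct effects: the informal communication miscommunication, the repeated approval slip.
2 steps out: the initial morale miscommunication.
Not reachable from it: the budget freeze.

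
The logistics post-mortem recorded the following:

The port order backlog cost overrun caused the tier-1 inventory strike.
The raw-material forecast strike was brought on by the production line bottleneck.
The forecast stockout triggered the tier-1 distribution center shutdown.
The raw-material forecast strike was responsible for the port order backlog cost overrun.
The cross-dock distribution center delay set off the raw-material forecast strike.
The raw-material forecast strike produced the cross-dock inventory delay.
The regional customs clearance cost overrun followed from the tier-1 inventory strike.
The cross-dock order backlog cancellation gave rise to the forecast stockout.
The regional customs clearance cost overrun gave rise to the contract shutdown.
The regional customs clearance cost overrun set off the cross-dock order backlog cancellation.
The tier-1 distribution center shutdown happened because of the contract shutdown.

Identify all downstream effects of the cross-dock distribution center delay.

Direct effects: the raw-material forecast strike.
2 steps out: the port order backlog cost overrun, the cross-dock inventory delay.
3 steps out: the tier-1 inventory strike.
4 steps out: the regional customs clearance cost overrun.
5 steps out: the cross-dock order backlog cancellation, the contract shutdown.
6 steps out: the forecast stockout, the tier-1 distribution center shutdown.
Not reachable from it: the production line bottleneck.

the contract shutdown, the cross-dock inventory delay, the cross-dock order backlog cancellation, the forecast stockout, the port order backlog cost overrun, the raw-material forecast strike, the regional customs clearance cost overrun, the tier-1 distribution center shutdown, the tier-1 inventory strike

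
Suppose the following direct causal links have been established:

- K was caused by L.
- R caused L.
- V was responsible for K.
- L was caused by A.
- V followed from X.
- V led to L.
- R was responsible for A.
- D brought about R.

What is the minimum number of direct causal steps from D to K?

Shortest chain: D → R → L → K.

3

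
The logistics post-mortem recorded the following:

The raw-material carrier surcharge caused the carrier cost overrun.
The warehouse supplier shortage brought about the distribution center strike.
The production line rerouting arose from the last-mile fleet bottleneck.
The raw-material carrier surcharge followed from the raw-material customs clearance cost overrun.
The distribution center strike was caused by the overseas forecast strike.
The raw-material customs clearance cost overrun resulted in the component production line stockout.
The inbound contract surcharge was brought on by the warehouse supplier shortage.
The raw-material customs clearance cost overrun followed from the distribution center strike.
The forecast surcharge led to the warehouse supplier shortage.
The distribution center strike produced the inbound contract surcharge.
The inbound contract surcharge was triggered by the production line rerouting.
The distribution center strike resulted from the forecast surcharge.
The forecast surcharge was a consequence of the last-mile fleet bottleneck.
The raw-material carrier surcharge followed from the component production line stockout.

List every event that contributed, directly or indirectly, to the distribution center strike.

Immediate causes of the distribution center strike: the forecast surcharge, the warehouse supplier shortage, the overseas forecast strike.
Further upstream: the last-mile fleet bottleneck.

the forecast surcharge, the last-mile fleet bottleneck, the overseas forecast strike, the warehouse supplier shortage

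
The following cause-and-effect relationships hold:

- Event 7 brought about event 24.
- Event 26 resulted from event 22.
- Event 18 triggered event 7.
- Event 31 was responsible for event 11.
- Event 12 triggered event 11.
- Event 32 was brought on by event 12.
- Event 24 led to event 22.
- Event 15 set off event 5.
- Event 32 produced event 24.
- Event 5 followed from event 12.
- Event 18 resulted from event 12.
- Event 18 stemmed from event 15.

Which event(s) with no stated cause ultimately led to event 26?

event 12, event 15

Tracing upstream from event 26: event 26 ← event 22 ← event 24 ← event 7 ← event 18 ← event 15.
A separate upstream branch: event 26 ← event 22 ← event 24 ← event 32 ← event 12.
Each of those chain origins has no stated cause.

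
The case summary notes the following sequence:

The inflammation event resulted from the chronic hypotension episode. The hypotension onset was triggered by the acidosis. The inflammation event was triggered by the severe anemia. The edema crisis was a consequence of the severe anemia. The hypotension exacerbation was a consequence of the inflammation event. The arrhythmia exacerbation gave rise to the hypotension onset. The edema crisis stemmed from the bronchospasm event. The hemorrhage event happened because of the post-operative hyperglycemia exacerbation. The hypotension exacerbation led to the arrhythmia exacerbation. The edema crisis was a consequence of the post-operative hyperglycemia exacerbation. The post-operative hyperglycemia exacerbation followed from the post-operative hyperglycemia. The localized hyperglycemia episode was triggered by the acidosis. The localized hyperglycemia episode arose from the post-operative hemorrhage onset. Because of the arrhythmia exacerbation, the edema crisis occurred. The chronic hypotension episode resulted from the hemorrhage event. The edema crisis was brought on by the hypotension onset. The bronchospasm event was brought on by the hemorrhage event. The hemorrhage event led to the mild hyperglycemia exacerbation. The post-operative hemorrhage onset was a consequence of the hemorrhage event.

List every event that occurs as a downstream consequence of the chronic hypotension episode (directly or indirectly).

Direct effects: the inflammation event.
2 steps out: the hypotension exacerbation.
3 steps out: the arrhythmia exacerbation.
4 steps out: the hypotension onset, the edema crisis.
Not reachable from it: the post-operative hyperglycemia, the post-operative hyperglycemia exacerbation, the hemorrhage event, the severe anemia, the post-operative hemorrhage onset, the mild hyperglycemia exacerbation, the acidosis, the bronchospasm event, the localized hyperglycemia episode.

the arrhythmia exacerbation, the edema crisis, the hypotension exacerbation, the hypotension onset, the inflammation event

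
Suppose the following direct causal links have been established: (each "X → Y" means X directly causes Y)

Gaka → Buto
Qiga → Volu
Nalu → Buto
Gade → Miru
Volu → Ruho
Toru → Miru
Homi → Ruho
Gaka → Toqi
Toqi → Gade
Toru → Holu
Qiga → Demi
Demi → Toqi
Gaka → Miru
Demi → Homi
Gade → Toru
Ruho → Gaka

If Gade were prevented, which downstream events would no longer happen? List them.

Downstream of Gade: Toru, Miru, Holu.
Of those, still caused via another path: Miru.
The remainder have no surviving cause.

Holu, Toru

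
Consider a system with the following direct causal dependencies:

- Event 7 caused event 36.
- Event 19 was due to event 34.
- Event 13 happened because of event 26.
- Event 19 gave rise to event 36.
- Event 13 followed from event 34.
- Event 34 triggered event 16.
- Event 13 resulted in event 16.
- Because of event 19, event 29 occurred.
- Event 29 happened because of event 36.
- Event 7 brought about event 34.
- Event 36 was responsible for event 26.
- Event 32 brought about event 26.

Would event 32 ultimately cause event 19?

No

Event 32 leads to event 26, event 13, event 16; event 19 is not among them.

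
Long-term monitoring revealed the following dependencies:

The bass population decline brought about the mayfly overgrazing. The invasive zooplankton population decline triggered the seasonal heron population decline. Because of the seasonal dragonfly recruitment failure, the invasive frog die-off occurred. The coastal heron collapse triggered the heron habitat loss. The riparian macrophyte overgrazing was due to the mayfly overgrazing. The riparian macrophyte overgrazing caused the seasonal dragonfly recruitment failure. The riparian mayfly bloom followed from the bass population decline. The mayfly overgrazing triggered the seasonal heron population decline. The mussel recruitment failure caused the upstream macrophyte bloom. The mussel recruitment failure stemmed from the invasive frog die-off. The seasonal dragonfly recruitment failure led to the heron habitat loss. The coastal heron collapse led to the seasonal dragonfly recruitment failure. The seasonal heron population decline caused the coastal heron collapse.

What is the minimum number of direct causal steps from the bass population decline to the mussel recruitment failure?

5

Shortest chain: the bass population decline → the mayfly overgrazing → the riparian macrophyte overgrazing → the seasonal dragonfly recruitment failure → the invasive frog die-off → the mussel recruitment failure.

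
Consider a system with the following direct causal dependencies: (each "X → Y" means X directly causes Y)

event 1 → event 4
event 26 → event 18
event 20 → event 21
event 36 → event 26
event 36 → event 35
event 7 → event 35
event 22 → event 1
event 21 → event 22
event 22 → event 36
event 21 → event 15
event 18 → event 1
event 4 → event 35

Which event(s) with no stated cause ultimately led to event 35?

event 20, event 7

Tracing upstream from event 35: event 35 ← event 36 ← event 22 ← event 21 ← event 20.
A separate upstream branch: event 35 ← event 7.
Each of those chain origins has no stated cause.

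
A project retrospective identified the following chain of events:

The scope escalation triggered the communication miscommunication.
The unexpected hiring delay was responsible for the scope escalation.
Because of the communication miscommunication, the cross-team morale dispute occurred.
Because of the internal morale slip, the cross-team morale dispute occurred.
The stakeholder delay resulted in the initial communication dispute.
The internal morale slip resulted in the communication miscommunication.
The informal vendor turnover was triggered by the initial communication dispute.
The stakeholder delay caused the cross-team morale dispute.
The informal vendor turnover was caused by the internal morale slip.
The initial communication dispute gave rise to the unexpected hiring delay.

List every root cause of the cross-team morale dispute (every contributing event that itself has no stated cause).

Tracing upstream from the cross-team morale dispute: the cross-team morale dispute ← the stakeholder delay.
A separate upstream branch: the cross-team morale dispute ← the internal morale slip.
Each of those chain origins has no stated cause.

the internal morale slip, the stakeholder delay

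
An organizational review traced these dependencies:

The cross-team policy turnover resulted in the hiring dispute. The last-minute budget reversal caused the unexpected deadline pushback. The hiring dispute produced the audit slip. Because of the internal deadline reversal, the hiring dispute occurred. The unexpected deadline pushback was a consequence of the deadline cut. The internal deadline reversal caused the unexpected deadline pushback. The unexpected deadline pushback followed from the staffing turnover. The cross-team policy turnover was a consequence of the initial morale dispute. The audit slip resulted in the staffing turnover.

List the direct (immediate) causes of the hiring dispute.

the cross-team policy turnover, the internal deadline reversal

Upstream contributors include the initial morale dispute, but only the cross-team policy turnover, the internal deadline reversal feed directly into the hiring dispute.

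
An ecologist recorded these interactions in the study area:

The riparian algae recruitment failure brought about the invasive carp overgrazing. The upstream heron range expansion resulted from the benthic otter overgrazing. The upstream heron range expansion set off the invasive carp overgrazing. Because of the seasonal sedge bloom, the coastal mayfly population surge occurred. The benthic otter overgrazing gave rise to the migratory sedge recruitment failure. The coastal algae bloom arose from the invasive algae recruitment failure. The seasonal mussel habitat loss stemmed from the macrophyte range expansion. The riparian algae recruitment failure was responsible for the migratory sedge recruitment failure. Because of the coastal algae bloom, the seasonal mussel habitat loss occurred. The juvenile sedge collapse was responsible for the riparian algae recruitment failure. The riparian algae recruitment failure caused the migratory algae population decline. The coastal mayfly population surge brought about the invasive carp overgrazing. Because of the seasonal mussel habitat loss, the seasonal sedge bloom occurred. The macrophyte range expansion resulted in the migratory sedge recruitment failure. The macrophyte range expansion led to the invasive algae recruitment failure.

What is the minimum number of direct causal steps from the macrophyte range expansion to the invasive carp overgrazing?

4

Shortest chain: the macrophyte range expansion → the seasonal mussel habitat loss → the seasonal sedge bloom → the coastal mayfly population surge → the invasive carp overgrazing.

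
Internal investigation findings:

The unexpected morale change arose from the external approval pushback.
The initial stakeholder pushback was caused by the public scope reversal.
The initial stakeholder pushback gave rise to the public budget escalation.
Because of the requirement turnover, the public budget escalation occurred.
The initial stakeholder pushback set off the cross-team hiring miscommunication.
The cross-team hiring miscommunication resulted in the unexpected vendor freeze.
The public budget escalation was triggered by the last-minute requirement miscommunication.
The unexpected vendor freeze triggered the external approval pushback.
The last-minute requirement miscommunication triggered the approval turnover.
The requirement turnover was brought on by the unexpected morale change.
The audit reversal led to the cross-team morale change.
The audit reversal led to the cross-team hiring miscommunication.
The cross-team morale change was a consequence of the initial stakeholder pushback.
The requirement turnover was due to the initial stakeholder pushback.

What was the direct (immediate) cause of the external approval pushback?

the unexpected vendor freeze

Upstream contributors include the audit reversal, the public scope reversal, the initial stakeholder pushback, the cross-team hiring miscommunication, but only the unexpected vendor freeze feeds directly into the external approval pushback.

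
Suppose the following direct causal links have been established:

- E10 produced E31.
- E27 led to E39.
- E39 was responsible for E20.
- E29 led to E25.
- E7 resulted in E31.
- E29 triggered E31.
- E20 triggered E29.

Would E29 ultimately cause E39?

E29 leads to E31, E25; E39 is not among them.

No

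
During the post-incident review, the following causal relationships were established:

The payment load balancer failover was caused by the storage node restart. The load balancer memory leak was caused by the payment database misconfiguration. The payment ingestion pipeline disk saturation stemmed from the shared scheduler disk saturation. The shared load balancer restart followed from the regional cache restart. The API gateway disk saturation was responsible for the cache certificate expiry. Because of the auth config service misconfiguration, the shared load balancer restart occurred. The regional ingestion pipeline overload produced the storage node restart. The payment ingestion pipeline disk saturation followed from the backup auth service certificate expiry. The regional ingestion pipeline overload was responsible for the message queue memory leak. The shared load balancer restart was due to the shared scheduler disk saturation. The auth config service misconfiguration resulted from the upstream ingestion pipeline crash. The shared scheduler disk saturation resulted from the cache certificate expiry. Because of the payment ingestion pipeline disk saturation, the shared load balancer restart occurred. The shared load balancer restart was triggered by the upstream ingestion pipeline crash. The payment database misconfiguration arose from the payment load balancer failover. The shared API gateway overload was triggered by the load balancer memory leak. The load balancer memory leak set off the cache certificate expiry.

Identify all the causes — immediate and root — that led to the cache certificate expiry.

Immediate causes of the cache certificate expiry: the load balancer memory leak, the API gateway disk saturation.
Further upstream: the regional ingestion pipeline overload, the storage node restart, the payment load balancer failover, the payment database misconfiguration.

the API gateway disk saturation, the load balancer memory leak, the payment database misconfiguration, the payment load balancer failover, the regional ingestion pipeline overload, the storage node restart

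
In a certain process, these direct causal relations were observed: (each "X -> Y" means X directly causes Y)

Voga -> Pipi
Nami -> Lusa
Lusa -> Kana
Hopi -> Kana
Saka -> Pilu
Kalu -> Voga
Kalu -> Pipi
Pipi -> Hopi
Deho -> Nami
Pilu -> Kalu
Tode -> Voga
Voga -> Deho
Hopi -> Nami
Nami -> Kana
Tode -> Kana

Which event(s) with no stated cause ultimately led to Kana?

Tracing upstream from Kana: Kana ← Hopi ← Pipi ← Kalu ← Pilu ← Saka.
A separate upstream branch: Kana ← Tode.
Each of those chain origins has no stated cause.

Saka, Tode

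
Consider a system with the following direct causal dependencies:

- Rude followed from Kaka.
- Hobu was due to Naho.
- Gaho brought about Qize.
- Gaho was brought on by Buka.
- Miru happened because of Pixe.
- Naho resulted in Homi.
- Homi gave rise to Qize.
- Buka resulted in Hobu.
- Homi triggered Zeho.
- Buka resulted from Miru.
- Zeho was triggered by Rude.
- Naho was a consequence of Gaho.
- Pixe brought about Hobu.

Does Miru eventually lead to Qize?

There is a causal chain: Miru → Buka → Gaho → Qize.

Yes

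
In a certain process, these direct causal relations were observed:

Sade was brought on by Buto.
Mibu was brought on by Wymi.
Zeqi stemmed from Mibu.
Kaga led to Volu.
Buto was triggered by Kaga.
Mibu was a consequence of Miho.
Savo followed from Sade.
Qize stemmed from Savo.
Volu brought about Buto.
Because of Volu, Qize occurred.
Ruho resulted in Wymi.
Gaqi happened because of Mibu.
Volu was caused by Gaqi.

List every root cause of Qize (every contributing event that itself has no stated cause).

Tracing upstream from Qize: Qize ← Volu ← Gaqi ← Mibu ← Wymi ← Ruho.
A separate upstream branch: Qize ← Volu ← Kaga.
A separate upstream branch: Qize ← Volu ← Gaqi ← Mibu ← Miho.
Each of those chain origins has no stated cause.

Kaga, Miho, Ruho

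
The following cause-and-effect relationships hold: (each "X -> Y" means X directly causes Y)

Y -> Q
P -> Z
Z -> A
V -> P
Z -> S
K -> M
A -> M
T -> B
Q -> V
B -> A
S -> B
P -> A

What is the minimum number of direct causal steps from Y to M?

Shortest chain: Y → Q → V → P → A → M.

5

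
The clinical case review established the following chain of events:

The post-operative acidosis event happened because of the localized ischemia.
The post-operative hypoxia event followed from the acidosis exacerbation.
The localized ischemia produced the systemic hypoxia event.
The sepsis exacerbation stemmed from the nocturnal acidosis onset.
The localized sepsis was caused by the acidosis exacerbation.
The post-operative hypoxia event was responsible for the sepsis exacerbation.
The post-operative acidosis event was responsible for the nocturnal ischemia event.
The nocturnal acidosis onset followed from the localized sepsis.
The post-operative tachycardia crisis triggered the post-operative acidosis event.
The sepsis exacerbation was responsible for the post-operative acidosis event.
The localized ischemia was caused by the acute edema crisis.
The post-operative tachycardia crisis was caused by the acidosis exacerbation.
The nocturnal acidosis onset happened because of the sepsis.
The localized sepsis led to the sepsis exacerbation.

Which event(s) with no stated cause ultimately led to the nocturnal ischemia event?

Tracing upstream from the nocturnal ischemia event: the nocturnal ischemia event ← the post-operative acidosis event ← the localized ischemia ← the acute edema crisis.
A separate upstream branch: the nocturnal ischemia event ← the post-operative acidosis event ← the sepsis exacerbation ← the nocturnal acidosis onset ← the sepsis.
A separate upstream branch: the nocturnal ischemia event ← the post-operative acidosis event ← the post-operative tachycardia crisis ← the acidosis exacerbation.
Each of those chain origins has no stated cause.

the acidosis exacerbation, the acute edema crisis, the sepsis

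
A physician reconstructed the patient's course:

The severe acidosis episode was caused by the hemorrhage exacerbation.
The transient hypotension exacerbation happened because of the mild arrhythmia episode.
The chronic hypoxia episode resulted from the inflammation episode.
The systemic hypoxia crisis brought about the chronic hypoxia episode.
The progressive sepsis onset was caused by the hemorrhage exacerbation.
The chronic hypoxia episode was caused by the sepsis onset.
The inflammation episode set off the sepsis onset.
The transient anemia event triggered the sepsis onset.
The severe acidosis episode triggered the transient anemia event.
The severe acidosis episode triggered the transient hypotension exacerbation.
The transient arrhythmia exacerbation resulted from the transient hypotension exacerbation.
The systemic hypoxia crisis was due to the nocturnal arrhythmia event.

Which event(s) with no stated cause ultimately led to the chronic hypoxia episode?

the hemorrhage exacerbation, the inflammation episode, the nocturnal arrhythmia event

Tracing upstream from the chronic hypoxia episode: the chronic hypoxia episode ← the sepsis onset ← the transient anemia event ← the severe acidosis episode ← the hemorrhage exacerbation.
A separate upstream branch: the chronic hypoxia episode ← the systemic hypoxia crisis ← the nocturnal arrhythmia event.
A separate upstream branch: the chronic hypoxia episode ← the inflammation episode.
Each of those chain origins has no stated cause.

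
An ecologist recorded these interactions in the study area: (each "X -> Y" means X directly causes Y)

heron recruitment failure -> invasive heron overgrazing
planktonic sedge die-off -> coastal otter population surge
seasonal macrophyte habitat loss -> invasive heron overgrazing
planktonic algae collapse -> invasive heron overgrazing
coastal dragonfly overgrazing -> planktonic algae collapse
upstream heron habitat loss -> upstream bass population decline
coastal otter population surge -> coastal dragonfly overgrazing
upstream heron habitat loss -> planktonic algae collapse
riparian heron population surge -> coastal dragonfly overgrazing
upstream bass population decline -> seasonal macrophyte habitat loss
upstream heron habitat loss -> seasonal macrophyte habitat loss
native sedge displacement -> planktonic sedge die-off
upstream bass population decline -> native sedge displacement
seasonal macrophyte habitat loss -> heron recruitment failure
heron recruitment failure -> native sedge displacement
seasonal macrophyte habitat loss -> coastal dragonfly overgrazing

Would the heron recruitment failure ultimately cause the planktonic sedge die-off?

Yes

There is a causal chain: the heron recruitment failure → the native sedge displacement → the planktonic sedge die-off.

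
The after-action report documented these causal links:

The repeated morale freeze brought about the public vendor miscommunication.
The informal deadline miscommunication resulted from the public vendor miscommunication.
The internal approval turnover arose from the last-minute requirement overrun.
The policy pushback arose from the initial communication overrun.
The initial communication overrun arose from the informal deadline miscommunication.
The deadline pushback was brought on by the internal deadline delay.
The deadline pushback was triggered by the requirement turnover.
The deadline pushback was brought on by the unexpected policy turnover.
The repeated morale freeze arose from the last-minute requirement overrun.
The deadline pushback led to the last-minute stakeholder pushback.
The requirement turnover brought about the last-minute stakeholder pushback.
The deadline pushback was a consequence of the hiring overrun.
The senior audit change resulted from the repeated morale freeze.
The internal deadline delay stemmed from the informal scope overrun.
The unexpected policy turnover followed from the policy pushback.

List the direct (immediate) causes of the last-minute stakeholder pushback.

the deadline pushback, the requirement turnover

Upstream contributors include the last-minute requirement overrun, the repeated morale freeze, the informal scope overrun, the public vendor miscommunication, the informal deadline miscommunication, the initial communication overrun, the policy pushback, the unexpected policy turnover, the internal deadline delay, the hiring overrun, but only the deadline pushback, the requirement turnover feed directly into the last-minute stakeholder pushback.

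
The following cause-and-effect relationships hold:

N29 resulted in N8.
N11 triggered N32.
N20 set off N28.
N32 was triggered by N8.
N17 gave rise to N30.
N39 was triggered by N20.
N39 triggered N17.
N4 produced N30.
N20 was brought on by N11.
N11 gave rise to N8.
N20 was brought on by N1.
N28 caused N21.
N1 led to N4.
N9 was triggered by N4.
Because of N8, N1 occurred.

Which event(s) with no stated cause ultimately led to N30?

N11, N29

Tracing upstream from N30: N30 ← N4 ← N1 ← N8 ← N11.
A separate upstream branch: N30 ← N4 ← N1 ← N8 ← N29.
Each of those chain origins has no stated cause.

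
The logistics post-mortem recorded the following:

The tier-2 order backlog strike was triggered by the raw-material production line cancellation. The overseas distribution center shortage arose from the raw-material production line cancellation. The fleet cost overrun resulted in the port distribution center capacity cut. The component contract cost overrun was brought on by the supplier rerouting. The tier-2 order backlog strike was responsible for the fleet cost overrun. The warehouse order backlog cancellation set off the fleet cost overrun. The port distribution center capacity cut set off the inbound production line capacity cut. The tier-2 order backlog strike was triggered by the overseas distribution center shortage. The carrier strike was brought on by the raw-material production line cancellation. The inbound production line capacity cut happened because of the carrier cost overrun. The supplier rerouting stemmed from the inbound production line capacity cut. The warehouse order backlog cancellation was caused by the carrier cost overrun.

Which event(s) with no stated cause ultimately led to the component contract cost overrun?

the carrier cost overrun, the raw-material production line cancellation

Tracing upstream from the component contract cost overrun: the component contract cost overrun ← the supplier rerouting ← the inbound production line capacity cut ← the port distribution center capacity cut ← the fleet cost overrun ← the tier-2 order backlog strike ← the raw-material production line cancellation.
A separate upstream branch: the component contract cost overrun ← the supplier rerouting ← the inbound production line capacity cut ← the carrier cost overrun.
Each of those chain origins has no stated cause.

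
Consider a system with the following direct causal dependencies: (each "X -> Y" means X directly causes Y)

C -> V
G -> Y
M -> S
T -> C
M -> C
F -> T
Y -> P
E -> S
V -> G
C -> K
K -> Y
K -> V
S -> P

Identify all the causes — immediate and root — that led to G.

C, F, K, M, T, V

Immediate cause of G: V.
Further upstream: F, M, T, C, K.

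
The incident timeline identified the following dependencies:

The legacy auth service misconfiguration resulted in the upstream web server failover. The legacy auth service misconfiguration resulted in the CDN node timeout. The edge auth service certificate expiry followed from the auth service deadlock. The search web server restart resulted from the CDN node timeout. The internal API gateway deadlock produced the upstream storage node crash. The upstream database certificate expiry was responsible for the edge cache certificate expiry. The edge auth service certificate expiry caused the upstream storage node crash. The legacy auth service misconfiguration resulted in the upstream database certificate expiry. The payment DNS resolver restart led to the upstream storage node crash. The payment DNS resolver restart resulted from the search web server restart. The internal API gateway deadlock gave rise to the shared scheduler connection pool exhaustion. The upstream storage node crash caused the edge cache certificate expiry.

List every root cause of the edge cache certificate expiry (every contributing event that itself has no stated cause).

Tracing upstream from the edge cache certificate expiry: the edge cache certificate expiry ← the upstream storage node crash ← the edge auth service certificate expiry ← the auth service deadlock.
A separate upstream branch: the edge cache certificate expiry ← the upstream database certificate expiry ← the legacy auth service misconfiguration.
A separate upstream branch: the edge cache certificate expiry ← the upstream storage node crash ← the internal API gateway deadlock.
Each of those chain origins has no stated cause.

the auth service deadlock, the internal API gateway deadlock, the legacy auth service misconfiguration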